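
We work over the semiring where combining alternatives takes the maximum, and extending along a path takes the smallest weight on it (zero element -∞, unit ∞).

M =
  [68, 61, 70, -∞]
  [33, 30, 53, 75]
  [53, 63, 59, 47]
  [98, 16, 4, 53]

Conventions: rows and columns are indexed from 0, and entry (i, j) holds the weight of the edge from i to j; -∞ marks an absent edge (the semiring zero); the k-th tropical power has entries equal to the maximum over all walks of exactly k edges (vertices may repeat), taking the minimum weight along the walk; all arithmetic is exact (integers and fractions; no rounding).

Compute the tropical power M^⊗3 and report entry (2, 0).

M^⊗2:
  [68, 63, 68, 61]
  [75, 53, 53, 53]
  [53, 59, 59, 63]
  [68, 61, 70, 53]
M^⊗3:
  [68, 63, 68, 63]
  [68, 61, 70, 53]
  [63, 59, 59, 59]
  [68, 63, 68, 61]
Key observation: the optimum is the walk 2->1->3->0, with weight 63 min 75 min 98 = 63.
Optimal value attained by: walk 2->1->3->0.
Answer: (M^⊗3)[2][0] = 63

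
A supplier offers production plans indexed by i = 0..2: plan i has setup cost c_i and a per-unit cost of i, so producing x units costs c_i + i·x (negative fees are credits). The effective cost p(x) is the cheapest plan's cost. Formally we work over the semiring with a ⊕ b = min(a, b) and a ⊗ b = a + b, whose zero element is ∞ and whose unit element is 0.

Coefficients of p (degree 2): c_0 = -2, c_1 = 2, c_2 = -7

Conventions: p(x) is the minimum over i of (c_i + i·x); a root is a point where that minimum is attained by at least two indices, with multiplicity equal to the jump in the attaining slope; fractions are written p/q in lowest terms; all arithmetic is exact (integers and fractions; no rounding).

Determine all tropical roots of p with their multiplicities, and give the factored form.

hull edge (i=0, c=-2) to (i=2, c=-7): slope -5/2, span 2
Factored form: p(x) = -7 ⊗ (x ⊕ 5/2) ⊗ (x ⊕ 5/2)
Answer: roots = 5/2 (mult 2)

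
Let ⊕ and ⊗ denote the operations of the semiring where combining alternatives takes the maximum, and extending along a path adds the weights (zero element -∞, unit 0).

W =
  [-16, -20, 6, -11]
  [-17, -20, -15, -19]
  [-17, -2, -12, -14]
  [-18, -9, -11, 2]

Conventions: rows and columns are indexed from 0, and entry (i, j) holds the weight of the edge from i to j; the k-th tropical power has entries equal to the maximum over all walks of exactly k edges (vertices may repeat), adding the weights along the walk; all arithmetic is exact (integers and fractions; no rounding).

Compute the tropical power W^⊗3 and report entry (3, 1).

W^⊗2:
  [-11, 4, -6, -8]
  [-32, -17, -11, -17]
  [-19, -14, -11, -12]
  [-16, -7, -9, 4]
W^⊗3:
  [-13, -8, -5, -6]
  [-28, -13, -23, -15]
  [-28, -13, -13, -10]
  [-14, -5, -7, 6]
Key observation: the optimum is the walk 3->3->3->1, with weight 2 + 2 + (-9) = -5.
Optimal value attained by: walk 3->3->3->1.
Answer: (W^⊗3)[3][1] = -5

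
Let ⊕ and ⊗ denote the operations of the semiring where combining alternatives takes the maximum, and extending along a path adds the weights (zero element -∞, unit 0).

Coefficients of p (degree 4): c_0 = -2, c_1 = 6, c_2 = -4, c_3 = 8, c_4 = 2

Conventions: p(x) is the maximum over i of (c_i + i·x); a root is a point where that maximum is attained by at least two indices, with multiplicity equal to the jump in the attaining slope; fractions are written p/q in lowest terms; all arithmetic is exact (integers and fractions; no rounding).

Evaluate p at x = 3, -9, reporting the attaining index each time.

p(3) = max(-2+0·3=-2, 6+1·3=9, -4+2·3=2, 8+3·3=17, 2+4·3=14) = 17 (attained by i=3)
p(-9) = max(-2+0·(-9)=-2, 6+1·(-9)=-3, -4+2·(-9)=-22, 8+3·(-9)=-19, 2+4·(-9)=-34) = -2 (attained by i=0)
Answer: p(3) = 17; p(-9) = -2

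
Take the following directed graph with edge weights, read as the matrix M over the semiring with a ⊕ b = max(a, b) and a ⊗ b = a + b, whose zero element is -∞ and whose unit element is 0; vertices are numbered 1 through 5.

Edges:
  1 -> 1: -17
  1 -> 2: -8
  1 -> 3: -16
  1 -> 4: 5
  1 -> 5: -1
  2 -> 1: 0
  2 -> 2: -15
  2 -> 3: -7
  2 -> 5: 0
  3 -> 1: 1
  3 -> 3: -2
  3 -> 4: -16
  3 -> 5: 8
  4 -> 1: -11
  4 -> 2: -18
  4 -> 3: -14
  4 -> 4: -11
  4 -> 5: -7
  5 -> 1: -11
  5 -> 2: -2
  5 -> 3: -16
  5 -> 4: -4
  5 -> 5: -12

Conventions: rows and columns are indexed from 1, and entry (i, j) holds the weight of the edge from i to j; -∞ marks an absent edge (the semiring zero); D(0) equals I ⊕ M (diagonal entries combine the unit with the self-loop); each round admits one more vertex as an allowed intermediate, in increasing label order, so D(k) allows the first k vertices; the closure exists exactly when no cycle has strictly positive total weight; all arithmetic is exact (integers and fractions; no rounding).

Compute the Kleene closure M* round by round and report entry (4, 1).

D(0):
  [0, -8, -16, 5, -1]
  [0, 0, -7, -∞, 0]
  [1, -∞, 0, -16, 8]
  [-11, -18, -14, 0, -7]
  [-11, -2, -16, -4, 0]
D(1):
  [0, -8, -16, 5, -1]
  [0, 0, -7, 5, 0]
  [1, -7, 0, 6, 8]
  [-11, -18, -14, 0, -7]
  [-11, -2, -16, -4, 0]
D(2):
  [0, -8, -15, 5, -1]
  [0, 0, -7, 5, 0]
  [1, -7, 0, 6, 8]
  [-11, -18, -14, 0, -7]
  [-2, -2, -9, 3, 0]
D(3):
  [0, -8, -15, 5, -1]
  [0, 0, -7, 5, 1]
  [1, -7, 0, 6, 8]
  [-11, -18, -14, 0, -6]
  [-2, -2, -9, 3, 0]
D(4):
  [0, -8, -9, 5, -1]
  [0, 0, -7, 5, 1]
  [1, -7, 0, 6, 8]
  [-11, -18, -14, 0, -6]
  [-2, -2, -9, 3, 0]
D(5):
  [0, -3, -9, 5, -1]
  [0, 0, -7, 5, 1]
  [6, 6, 0, 11, 8]
  [-8, -8, -14, 0, -6]
  [-2, -2, -9, 3, 0]
Answer: M*[4][1] = -8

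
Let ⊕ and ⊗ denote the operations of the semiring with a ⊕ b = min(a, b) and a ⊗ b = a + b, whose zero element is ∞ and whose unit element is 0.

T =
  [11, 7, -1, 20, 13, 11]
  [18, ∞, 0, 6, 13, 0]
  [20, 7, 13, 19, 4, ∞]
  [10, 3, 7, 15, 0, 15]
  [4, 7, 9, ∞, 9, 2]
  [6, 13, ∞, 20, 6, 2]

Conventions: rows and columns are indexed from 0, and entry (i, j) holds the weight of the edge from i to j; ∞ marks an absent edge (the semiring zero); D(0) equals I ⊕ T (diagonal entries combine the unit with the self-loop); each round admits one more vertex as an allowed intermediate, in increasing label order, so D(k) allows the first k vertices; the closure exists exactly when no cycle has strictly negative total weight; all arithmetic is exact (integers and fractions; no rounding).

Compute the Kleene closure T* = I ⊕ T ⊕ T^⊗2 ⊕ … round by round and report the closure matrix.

D(0):
  [0, 7, -1, 20, 13, 11]
  [18, 0, 0, 6, 13, 0]
  [20, 7, 0, 19, 4, ∞]
  [10, 3, 7, 0, 0, 15]
  [4, 7, 9, ∞, 0, 2]
  [6, 13, ∞, 20, 6, 0]
D(1):
  [0, 7, -1, 20, 13, 11]
  [18, 0, 0, 6, 13, 0]
  [20, 7, 0, 19, 4, 31]
  [10, 3, 7, 0, 0, 15]
  [4, 7, 3, 24, 0, 2]
  [6, 13, 5, 20, 6, 0]
D(2):
  [0, 7, -1, 13, 13, 7]
  [18, 0, 0, 6, 13, 0]
  [20, 7, 0, 13, 4, 7]
  [10, 3, 3, 0, 0, 3]
  [4, 7, 3, 13, 0, 2]
  [6, 13, 5, 19, 6, 0]
D(3):
  [0, 6, -1, 12, 3, 6]
  [18, 0, 0, 6, 4, 0]
  [20, 7, 0, 13, 4, 7]
  [10, 3, 3, 0, 0, 3]
  [4, 7, 3, 13, 0, 2]
  [6, 12, 5, 18, 6, 0]
D(4):
  [0, 6, -1, 12, 3, 6]
  [16, 0, 0, 6, 4, 0]
  [20, 7, 0, 13, 4, 7]
  [10, 3, 3, 0, 0, 3]
  [4, 7, 3, 13, 0, 2]
  [6, 12, 5, 18, 6, 0]
D(5):
  [0, 6, -1, 12, 3, 5]
  [8, 0, 0, 6, 4, 0]
  [8, 7, 0, 13, 4, 6]
  [4, 3, 3, 0, 0, 2]
  [4, 7, 3, 13, 0, 2]
  [6, 12, 5, 18, 6, 0]
D(6):
  [0, 6, -1, 12, 3, 5]
  [6, 0, 0, 6, 4, 0]
  [8, 7, 0, 13, 4, 6]
  [4, 3, 3, 0, 0, 2]
  [4, 7, 3, 13, 0, 2]
  [6, 12, 5, 18, 6, 0]
Answer: T* = [[0, 6, -1, 12, 3, 5], [6, 0, 0, 6, 4, 0], [8, 7, 0, 13, 4, 6], [4, 3, 3, 0, 0, 2], [4, 7, 3, 13, 0, 2], [6, 12, 5, 18, 6, 0]]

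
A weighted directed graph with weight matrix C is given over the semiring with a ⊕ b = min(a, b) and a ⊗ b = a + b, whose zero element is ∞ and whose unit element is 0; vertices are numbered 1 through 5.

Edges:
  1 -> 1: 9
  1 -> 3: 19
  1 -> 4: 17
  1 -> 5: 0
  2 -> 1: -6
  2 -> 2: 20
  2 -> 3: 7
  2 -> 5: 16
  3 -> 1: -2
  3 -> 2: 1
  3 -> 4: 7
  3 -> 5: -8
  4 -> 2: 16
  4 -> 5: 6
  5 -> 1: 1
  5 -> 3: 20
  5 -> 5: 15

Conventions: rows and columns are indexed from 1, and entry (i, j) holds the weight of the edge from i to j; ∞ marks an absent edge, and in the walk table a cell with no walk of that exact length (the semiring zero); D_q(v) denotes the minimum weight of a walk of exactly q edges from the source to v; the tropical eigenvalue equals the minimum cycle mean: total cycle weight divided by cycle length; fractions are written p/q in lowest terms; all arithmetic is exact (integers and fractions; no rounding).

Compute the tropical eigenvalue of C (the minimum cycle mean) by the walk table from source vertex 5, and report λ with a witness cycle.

q=0: [∞, ∞, ∞, ∞, 0]
q=1: [1, ∞, 20, ∞, 15]
q=2: [10, 21, 20, 18, 1]
q=3: [2, 21, 21, 27, 10]
q=4: [11, 22, 21, 19, 2]
q=5: [3, 22, 22, 28, 11]
Optimal cycle mean attained by: cycle 1->5->1, total 0 + 1, length 2.
Answer: λ = 1/2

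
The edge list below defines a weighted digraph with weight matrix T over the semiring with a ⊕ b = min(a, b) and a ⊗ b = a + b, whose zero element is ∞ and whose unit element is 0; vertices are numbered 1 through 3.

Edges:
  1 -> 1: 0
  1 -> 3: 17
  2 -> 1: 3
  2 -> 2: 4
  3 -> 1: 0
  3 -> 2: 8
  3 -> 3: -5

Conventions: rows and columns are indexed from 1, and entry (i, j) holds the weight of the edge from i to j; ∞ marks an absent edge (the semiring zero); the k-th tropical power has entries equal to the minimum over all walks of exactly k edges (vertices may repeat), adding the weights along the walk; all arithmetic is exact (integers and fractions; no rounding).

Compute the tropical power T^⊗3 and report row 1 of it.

T^⊗2:
  [0, 25, 12]
  [3, 8, 20]
  [-5, 3, -10]
T^⊗3:
  [0, 20, 7]
  [3, 12, 15]
  [-10, -2, -15]
Answer: row 1 of T^⊗3 = [0, 20, 7]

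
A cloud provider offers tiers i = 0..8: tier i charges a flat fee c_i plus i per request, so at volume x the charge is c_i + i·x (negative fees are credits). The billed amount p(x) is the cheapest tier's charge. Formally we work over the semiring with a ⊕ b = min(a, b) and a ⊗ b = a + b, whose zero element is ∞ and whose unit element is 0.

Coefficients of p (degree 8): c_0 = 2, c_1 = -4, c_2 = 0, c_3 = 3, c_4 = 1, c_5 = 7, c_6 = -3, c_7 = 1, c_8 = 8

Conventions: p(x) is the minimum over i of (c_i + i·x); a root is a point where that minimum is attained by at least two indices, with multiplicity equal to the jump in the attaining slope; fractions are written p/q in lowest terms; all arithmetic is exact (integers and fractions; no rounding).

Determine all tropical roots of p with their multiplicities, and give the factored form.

hull edge (i=0, c=2) to (i=1, c=-4): slope -6, span 1
hull edge (i=1, c=-4) to (i=6, c=-3): slope 1/5, span 5
hull edge (i=6, c=-3) to (i=7, c=1): slope 4, span 1
hull edge (i=7, c=1) to (i=8, c=8): slope 7, span 1
Factored form: p(x) = 8 ⊗ (x ⊕ (-7)) ⊗ (x ⊕ (-4)) ⊗ (x ⊕ (-1/5)) ⊗ (x ⊕ (-1/5)) ⊗ (x ⊕ (-1/5)) ⊗ (x ⊕ (-1/5)) ⊗ (x ⊕ (-1/5)) ⊗ (x ⊕ 6)
Answer: roots = -7 (mult 1), -4 (mult 1), -1/5 (mult 5), 6 (mult 1)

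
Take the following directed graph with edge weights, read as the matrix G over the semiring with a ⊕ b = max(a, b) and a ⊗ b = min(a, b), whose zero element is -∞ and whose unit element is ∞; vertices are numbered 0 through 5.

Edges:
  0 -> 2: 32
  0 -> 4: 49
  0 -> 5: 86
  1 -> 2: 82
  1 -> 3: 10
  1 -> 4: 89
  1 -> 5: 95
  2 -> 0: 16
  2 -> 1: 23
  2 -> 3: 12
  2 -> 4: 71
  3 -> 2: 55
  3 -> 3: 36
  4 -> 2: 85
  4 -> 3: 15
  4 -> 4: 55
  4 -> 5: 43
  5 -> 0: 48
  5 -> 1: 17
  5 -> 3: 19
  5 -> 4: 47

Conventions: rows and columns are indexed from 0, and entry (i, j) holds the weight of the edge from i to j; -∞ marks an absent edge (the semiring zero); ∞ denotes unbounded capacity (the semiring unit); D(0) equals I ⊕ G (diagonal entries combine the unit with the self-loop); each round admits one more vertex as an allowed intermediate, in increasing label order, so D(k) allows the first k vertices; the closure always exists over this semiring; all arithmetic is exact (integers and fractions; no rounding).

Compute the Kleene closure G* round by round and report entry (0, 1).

D(0):
  [∞, -∞, 32, -∞, 49, 86]
  [-∞, ∞, 82, 10, 89, 95]
  [16, 23, ∞, 12, 71, -∞]
  [-∞, -∞, 55, ∞, -∞, -∞]
  [-∞, -∞, 85, 15, ∞, 43]
  [48, 17, -∞, 19, 47, ∞]
D(1):
  [∞, -∞, 32, -∞, 49, 86]
  [-∞, ∞, 82, 10, 89, 95]
  [16, 23, ∞, 12, 71, 16]
  [-∞, -∞, 55, ∞, -∞, -∞]
  [-∞, -∞, 85, 15, ∞, 43]
  [48, 17, 32, 19, 48, ∞]
D(2):
  [∞, -∞, 32, -∞, 49, 86]
  [-∞, ∞, 82, 10, 89, 95]
  [16, 23, ∞, 12, 71, 23]
  [-∞, -∞, 55, ∞, -∞, -∞]
  [-∞, -∞, 85, 15, ∞, 43]
  [48, 17, 32, 19, 48, ∞]
D(3):
  [∞, 23, 32, 12, 49, 86]
  [16, ∞, 82, 12, 89, 95]
  [16, 23, ∞, 12, 71, 23]
  [16, 23, 55, ∞, 55, 23]
  [16, 23, 85, 15, ∞, 43]
  [48, 23, 32, 19, 48, ∞]
D(4):
  [∞, 23, 32, 12, 49, 86]
  [16, ∞, 82, 12, 89, 95]
  [16, 23, ∞, 12, 71, 23]
  [16, 23, 55, ∞, 55, 23]
  [16, 23, 85, 15, ∞, 43]
  [48, 23, 32, 19, 48, ∞]
D(5):
  [∞, 23, 49, 15, 49, 86]
  [16, ∞, 85, 15, 89, 95]
  [16, 23, ∞, 15, 71, 43]
  [16, 23, 55, ∞, 55, 43]
  [16, 23, 85, 15, ∞, 43]
  [48, 23, 48, 19, 48, ∞]
D(6):
  [∞, 23, 49, 19, 49, 86]
  [48, ∞, 85, 19, 89, 95]
  [43, 23, ∞, 19, 71, 43]
  [43, 23, 55, ∞, 55, 43]
  [43, 23, 85, 19, ∞, 43]
  [48, 23, 48, 19, 48, ∞]
Answer: G*[0][1] = 23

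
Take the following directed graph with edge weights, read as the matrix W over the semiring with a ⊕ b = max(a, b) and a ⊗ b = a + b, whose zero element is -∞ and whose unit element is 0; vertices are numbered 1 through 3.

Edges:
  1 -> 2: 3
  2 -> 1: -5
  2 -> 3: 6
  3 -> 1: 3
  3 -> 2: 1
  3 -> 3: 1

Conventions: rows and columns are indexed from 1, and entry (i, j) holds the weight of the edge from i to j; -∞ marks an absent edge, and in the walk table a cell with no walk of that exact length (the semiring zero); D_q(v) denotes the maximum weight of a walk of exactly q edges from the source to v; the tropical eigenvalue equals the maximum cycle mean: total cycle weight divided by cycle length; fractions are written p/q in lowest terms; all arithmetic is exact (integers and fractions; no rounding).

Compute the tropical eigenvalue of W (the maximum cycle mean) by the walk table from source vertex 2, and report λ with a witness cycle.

q=0: [-∞, 0, -∞]
q=1: [-5, -∞, 6]
q=2: [9, 7, 7]
q=3: [10, 12, 13]
Optimal cycle mean attained by: cycle 1->2->3->1, total 3 + 6 + 3, length 3.
Answer: λ = 4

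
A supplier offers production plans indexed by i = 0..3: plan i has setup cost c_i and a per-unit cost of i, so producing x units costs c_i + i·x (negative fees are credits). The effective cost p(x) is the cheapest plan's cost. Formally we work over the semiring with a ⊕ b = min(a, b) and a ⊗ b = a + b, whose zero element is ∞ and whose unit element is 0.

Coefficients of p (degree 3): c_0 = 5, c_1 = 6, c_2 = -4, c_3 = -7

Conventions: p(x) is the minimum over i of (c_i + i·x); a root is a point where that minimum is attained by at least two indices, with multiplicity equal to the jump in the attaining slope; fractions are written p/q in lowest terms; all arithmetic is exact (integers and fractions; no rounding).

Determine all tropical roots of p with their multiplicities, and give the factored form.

hull edge (i=0, c=5) to (i=2, c=-4): slope -9/2, span 2
hull edge (i=2, c=-4) to (i=3, c=-7): slope -3, span 1
Factored form: p(x) = -7 ⊗ (x ⊕ 3) ⊗ (x ⊕ 9/2) ⊗ (x ⊕ 9/2)
Answer: roots = 3 (mult 1), 9/2 (mult 2)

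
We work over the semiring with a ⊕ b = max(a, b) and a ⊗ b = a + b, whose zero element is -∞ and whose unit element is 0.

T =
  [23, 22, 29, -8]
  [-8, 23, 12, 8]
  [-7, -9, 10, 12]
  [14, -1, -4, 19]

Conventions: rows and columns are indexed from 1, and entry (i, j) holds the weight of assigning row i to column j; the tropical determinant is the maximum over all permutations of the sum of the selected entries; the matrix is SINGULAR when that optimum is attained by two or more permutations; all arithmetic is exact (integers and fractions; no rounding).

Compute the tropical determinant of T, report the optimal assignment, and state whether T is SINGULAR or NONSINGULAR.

σ = (1, 2, 3, 4): 23 + 23 + 10 + 19 = 75
σ = (1, 2, 4, 3): 23 + 23 + 12 + (-4) = 54
σ = (1, 3, 2, 4): 23 + 12 + (-9) + 19 = 45
σ = (1, 3, 4, 2): 23 + 12 + 12 + (-1) = 46
σ = (1, 4, 2, 3): 23 + 8 + (-9) + (-4) = 18
σ = (1, 4, 3, 2): 23 + 8 + 10 + (-1) = 40
σ = (2, 1, 3, 4): 22 + (-8) + 10 + 19 = 43
σ = (2, 1, 4, 3): 22 + (-8) + 12 + (-4) = 22
σ = (2, 3, 1, 4): 22 + 12 + (-7) + 19 = 46
σ = (2, 3, 4, 1): 22 + 12 + 12 + 14 = 60
σ = (2, 4, 1, 3): 22 + 8 + (-7) + (-4) = 19
σ = (2, 4, 3, 1): 22 + 8 + 10 + 14 = 54
σ = (3, 1, 2, 4): 29 + (-8) + (-9) + 19 = 31
σ = (3, 1, 4, 2): 29 + (-8) + 12 + (-1) = 32
σ = (3, 2, 1, 4): 29 + 23 + (-7) + 19 = 64
σ = (3, 2, 4, 1): 29 + 23 + 12 + 14 = 78
σ = (3, 4, 1, 2): 29 + 8 + (-7) + (-1) = 29
σ = (3, 4, 2, 1): 29 + 8 + (-9) + 14 = 42
σ = (4, 1, 2, 3): (-8) + (-8) + (-9) + (-4) = -29
σ = (4, 1, 3, 2): (-8) + (-8) + 10 + (-1) = -7
σ = (4, 2, 1, 3): (-8) + 23 + (-7) + (-4) = 4
σ = (4, 2, 3, 1): (-8) + 23 + 10 + 14 = 39
σ = (4, 3, 1, 2): (-8) + 12 + (-7) + (-1) = -4
σ = (4, 3, 2, 1): (-8) + 12 + (-9) + 14 = 9
Optimal value attained by: σ = (3, 2, 4, 1).
Answer: det⊕(T) = 78; verdict: NONSINGULAR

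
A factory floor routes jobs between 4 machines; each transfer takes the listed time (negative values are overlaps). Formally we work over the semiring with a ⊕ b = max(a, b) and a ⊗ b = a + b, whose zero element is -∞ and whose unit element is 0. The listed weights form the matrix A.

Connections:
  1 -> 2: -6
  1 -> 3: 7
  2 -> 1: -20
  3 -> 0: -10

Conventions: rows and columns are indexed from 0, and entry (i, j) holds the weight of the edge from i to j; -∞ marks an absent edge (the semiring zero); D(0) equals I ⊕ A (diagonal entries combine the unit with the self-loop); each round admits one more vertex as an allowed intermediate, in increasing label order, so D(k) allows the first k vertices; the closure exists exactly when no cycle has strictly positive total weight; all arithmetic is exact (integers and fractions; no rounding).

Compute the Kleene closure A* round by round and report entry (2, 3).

D(0):
  [0, -∞, -∞, -∞]
  [-∞, 0, -6, 7]
  [-∞, -20, 0, -∞]
  [-10, -∞, -∞, 0]
D(1):
  [0, -∞, -∞, -∞]
  [-∞, 0, -6, 7]
  [-∞, -20, 0, -∞]
  [-10, -∞, -∞, 0]
D(2):
  [0, -∞, -∞, -∞]
  [-∞, 0, -6, 7]
  [-∞, -20, 0, -13]
  [-10, -∞, -∞, 0]
D(3):
  [0, -∞, -∞, -∞]
  [-∞, 0, -6, 7]
  [-∞, -20, 0, -13]
  [-10, -∞, -∞, 0]
D(4):
  [0, -∞, -∞, -∞]
  [-3, 0, -6, 7]
  [-23, -20, 0, -13]
  [-10, -∞, -∞, 0]
Answer: A*[2][3] = -13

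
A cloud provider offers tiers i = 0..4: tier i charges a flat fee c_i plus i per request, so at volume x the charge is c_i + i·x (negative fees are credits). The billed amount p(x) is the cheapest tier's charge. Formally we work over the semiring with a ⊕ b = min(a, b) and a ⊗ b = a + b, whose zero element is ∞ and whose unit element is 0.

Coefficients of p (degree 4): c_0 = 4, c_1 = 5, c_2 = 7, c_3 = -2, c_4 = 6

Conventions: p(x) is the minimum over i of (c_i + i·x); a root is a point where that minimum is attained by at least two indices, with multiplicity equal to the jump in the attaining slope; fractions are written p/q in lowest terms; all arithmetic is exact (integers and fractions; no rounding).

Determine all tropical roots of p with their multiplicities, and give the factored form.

hull edge (i=0, c=4) to (i=3, c=-2): slope -2, span 3
hull edge (i=3, c=-2) to (i=4, c=6): slope 8, span 1
Factored form: p(x) = 6 ⊗ (x ⊕ (-8)) ⊗ (x ⊕ 2) ⊗ (x ⊕ 2) ⊗ (x ⊕ 2)
Answer: roots = -8 (mult 1), 2 (mult 3)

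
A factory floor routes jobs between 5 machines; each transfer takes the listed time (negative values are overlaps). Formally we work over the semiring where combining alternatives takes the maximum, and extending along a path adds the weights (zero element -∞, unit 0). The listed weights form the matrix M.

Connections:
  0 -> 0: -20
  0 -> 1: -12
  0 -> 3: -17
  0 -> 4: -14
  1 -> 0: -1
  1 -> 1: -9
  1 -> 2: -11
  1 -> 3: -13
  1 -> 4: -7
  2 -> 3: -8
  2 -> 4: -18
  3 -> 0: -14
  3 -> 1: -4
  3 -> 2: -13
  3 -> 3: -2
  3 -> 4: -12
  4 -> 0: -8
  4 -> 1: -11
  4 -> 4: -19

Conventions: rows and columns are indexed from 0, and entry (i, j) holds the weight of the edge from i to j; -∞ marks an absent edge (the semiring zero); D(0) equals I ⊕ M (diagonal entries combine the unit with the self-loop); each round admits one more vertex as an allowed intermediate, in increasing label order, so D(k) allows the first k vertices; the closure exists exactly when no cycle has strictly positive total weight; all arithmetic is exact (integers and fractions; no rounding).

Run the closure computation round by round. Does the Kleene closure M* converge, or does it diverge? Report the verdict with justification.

D(0):
  [0, -12, -∞, -17, -14]
  [-1, 0, -11, -13, -7]
  [-∞, -∞, 0, -8, -18]
  [-14, -4, -13, 0, -12]
  [-8, -11, -∞, -∞, 0]
D(1):
  [0, -12, -∞, -17, -14]
  [-1, 0, -11, -13, -7]
  [-∞, -∞, 0, -8, -18]
  [-14, -4, -13, 0, -12]
  [-8, -11, -∞, -25, 0]
D(2):
  [0, -12, -23, -17, -14]
  [-1, 0, -11, -13, -7]
  [-∞, -∞, 0, -8, -18]
  [-5, -4, -13, 0, -11]
  [-8, -11, -22, -24, 0]
D(3):
  [0, -12, -23, -17, -14]
  [-1, 0, -11, -13, -7]
  [-∞, -∞, 0, -8, -18]
  [-5, -4, -13, 0, -11]
  [-8, -11, -22, -24, 0]
D(4):
  [0, -12, -23, -17, -14]
  [-1, 0, -11, -13, -7]
  [-13, -12, 0, -8, -18]
  [-5, -4, -13, 0, -11]
  [-8, -11, -22, -24, 0]
D(5):
  [0, -12, -23, -17, -14]
  [-1, 0, -11, -13, -7]
  [-13, -12, 0, -8, -18]
  [-5, -4, -13, 0, -11]
  [-8, -11, -22, -24, 0]
Key observation: every diagonal entry stays at the unit through all rounds, so no improving cycle exists.
Answer: CONVERGES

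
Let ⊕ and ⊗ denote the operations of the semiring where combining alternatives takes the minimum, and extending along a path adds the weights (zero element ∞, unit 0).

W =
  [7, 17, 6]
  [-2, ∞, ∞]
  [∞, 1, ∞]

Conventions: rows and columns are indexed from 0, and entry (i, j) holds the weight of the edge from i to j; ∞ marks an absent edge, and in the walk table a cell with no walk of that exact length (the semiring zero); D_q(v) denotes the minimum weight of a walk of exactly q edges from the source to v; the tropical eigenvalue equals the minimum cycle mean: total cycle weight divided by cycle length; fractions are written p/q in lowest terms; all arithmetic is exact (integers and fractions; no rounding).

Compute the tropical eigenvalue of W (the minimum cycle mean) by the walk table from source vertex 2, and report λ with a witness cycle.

q=0: [∞, ∞, 0]
q=1: [∞, 1, ∞]
q=2: [-1, ∞, ∞]
q=3: [6, 16, 5]
Optimal cycle mean attained by: cycle 0->2->1->0, total 6 + 1 + (-2), length 3.
Answer: λ = 5/3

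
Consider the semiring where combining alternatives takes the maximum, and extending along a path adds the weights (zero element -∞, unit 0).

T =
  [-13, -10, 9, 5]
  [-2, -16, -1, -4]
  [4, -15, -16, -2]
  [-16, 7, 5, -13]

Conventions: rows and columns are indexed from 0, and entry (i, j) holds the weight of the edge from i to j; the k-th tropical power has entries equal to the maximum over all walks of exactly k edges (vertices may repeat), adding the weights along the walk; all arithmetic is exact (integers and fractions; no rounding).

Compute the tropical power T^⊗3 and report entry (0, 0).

T^⊗2:
  [13, 12, 10, 7]
  [3, 3, 7, 3]
  [-9, 5, 13, 9]
  [9, -6, 6, 3]
T^⊗3:
  [14, 14, 22, 18]
  [11, 10, 12, 8]
  [17, 16, 14, 11]
  [10, 10, 18, 14]
Key observation: the optimum is the walk 0->3->2->0, with weight 5 + 5 + 4 = 14.
Optimal value attained by: walk 0->3->2->0.
Answer: (T^⊗3)[0][0] = 14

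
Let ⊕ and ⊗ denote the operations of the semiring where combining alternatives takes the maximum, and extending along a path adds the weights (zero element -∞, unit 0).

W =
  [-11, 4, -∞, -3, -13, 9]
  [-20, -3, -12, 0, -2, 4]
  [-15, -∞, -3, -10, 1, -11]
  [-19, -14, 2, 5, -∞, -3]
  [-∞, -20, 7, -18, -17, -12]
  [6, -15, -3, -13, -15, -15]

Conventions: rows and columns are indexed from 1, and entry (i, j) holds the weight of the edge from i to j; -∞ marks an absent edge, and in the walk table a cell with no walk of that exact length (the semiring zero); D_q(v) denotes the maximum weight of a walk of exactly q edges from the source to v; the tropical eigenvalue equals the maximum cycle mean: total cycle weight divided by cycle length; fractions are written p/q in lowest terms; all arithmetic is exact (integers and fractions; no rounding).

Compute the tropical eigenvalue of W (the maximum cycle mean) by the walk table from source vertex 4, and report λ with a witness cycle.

q=0: [-∞, -∞, -∞, 0, -∞, -∞]
q=1: [-19, -14, 2, 5, -∞, -3]
q=2: [3, -9, 7, 10, 3, 2]
q=3: [8, 7, 12, 15, 8, 12]
q=4: [18, 12, 17, 20, 13, 17]
q=5: [23, 22, 22, 25, 18, 27]
q=6: [33, 27, 27, 30, 23, 32]
Optimal cycle mean attained by: cycle 1->6->1, total 9 + 6, length 2.
Answer: λ = 15/2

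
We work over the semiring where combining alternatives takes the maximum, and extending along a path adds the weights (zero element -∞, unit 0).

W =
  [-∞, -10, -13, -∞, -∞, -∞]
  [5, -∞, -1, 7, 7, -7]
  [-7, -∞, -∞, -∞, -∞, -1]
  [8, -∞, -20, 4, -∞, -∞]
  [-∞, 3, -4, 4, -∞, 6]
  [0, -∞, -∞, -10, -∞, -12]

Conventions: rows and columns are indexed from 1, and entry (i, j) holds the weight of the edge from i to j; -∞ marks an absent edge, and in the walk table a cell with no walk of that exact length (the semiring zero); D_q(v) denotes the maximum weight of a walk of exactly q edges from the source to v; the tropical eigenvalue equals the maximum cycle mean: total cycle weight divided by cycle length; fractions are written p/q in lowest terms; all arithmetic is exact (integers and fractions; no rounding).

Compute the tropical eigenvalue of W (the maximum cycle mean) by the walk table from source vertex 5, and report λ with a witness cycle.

q=0: [-∞, -∞, -∞, -∞, 0, -∞]
q=1: [-∞, 3, -4, 4, -∞, 6]
q=2: [12, -∞, 2, 10, 10, -4]
q=3: [18, 13, 6, 14, -∞, 16]
q=4: [22, 8, 12, 20, 20, 6]
q=5: [28, 23, 16, 24, 15, 26]
q=6: [32, 18, 22, 30, 30, 21]
Optimal cycle mean attained by: cycle 2->5->2, total 7 + 3, length 2.
Answer: λ = 5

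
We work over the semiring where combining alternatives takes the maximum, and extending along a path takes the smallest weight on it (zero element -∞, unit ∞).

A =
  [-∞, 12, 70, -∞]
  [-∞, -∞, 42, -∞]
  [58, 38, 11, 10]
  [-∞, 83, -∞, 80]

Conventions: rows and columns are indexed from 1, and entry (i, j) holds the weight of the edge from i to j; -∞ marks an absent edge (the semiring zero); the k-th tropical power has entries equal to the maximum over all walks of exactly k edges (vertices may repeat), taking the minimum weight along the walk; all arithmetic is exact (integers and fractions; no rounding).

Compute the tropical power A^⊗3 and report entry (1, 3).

A^⊗2:
  [58, 38, 12, 10]
  [42, 38, 11, 10]
  [11, 12, 58, 10]
  [-∞, 80, 42, 80]
A^⊗3:
  [12, 12, 58, 10]
  [11, 12, 42, 10]
  [58, 38, 12, 10]
  [42, 80, 42, 80]
Key observation: the optimum is the walk 1->3->1->3, with weight 70 min 58 min 70 = 58.
Optimal value attained by: walk 1->3->1->3.
Answer: (A^⊗3)[1][3] = 58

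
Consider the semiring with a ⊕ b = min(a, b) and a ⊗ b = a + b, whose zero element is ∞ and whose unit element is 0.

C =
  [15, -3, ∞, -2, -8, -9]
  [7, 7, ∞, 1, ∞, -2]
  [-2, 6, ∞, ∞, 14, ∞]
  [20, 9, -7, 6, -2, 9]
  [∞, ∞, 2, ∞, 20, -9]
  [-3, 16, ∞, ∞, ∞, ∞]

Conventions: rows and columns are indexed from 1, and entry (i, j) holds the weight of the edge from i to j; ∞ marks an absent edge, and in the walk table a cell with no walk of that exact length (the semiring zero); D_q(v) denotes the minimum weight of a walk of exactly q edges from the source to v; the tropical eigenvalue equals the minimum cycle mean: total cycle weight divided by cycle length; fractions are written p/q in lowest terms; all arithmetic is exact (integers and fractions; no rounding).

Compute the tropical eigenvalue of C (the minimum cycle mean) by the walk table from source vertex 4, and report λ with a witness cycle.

q=0: [∞, ∞, ∞, 0, ∞, ∞]
q=1: [20, 9, -7, 6, -2, 9]
q=2: [-9, -1, -1, 10, 4, -11]
q=3: [-14, -12, 3, -11, -17, -18]
q=4: [-21, -17, -18, -16, -22, -26]
q=5: [-29, -24, -23, -23, -29, -31]
q=6: [-34, -32, -30, -31, -37, -38]
Optimal cycle mean attained by: cycle 1->5->6->1, total (-8) + (-9) + (-3), length 3.
Answer: λ = -20/3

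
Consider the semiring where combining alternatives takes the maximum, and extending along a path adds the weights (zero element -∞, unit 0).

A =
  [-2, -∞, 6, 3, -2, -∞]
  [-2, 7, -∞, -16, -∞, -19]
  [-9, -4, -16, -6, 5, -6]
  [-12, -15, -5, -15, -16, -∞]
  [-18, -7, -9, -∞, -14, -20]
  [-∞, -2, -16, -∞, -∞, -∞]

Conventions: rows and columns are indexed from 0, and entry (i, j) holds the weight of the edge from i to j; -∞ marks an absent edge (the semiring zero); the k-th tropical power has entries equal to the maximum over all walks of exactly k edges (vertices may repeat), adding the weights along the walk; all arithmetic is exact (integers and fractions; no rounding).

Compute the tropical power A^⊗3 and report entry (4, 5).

A^⊗2:
  [-3, 2, 4, 1, 11, 0]
  [5, 14, 4, 1, -4, -12]
  [-6, 3, -3, -6, -9, -15]
  [-14, -8, -6, -9, 0, -11]
  [-9, 0, -12, -15, -4, -15]
  [-4, 5, -32, -18, -11, -21]
A^⊗3:
  [0, 9, 3, 0, 9, -2]
  [12, 21, 11, 8, 9, -2]
  [1, 10, 0, -3, 2, -9]
  [-10, -1, -8, -11, -1, -12]
  [-2, 7, -3, -6, -7, -18]
  [3, 12, 2, -1, -6, -14]
Key observation: the optimum is the walk 4->0->2->5, with weight (-18) + 6 + (-6) = -18.
Optimal value attained by: walk 4->0->2->5.
Answer: (A^⊗3)[4][5] = -18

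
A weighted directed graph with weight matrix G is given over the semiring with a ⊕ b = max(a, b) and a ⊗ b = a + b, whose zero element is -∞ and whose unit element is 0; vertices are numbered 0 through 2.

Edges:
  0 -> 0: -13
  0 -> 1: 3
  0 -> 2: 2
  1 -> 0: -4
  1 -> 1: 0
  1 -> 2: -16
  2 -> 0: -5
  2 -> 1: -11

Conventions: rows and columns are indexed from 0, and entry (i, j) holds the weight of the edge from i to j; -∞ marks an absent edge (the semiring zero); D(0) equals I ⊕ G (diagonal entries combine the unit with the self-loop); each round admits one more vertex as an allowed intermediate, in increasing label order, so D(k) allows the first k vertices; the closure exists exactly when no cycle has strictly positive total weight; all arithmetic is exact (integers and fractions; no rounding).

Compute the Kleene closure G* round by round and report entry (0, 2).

D(0):
  [0, 3, 2]
  [-4, 0, -16]
  [-5, -11, 0]
D(1):
  [0, 3, 2]
  [-4, 0, -2]
  [-5, -2, 0]
D(2):
  [0, 3, 2]
  [-4, 0, -2]
  [-5, -2, 0]
D(3):
  [0, 3, 2]
  [-4, 0, -2]
  [-5, -2, 0]
Answer: G*[0][2] = 2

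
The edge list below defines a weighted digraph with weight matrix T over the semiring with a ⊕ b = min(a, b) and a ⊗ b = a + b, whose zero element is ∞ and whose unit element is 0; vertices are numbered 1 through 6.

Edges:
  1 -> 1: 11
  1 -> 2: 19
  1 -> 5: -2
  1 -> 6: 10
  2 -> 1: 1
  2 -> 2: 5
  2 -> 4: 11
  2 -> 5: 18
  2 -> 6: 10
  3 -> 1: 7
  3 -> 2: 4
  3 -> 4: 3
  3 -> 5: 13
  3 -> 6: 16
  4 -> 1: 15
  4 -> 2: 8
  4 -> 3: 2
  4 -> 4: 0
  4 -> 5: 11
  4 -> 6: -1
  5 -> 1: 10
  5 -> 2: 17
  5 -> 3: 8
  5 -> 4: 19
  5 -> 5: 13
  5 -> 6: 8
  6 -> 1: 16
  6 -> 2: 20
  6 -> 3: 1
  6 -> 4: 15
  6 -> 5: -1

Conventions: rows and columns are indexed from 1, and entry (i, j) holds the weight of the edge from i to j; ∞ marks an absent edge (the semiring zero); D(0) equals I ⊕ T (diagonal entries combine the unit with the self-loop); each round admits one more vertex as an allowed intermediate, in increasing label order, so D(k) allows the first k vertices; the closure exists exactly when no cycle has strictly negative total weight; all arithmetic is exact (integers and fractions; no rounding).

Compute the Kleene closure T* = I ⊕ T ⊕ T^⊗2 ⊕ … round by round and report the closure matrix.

D(0):
  [0, 19, ∞, ∞, -2, 10]
  [1, 0, ∞, 11, 18, 10]
  [7, 4, 0, 3, 13, 16]
  [15, 8, 2, 0, 11, -1]
  [10, 17, 8, 19, 0, 8]
  [16, 20, 1, 15, -1, 0]
D(1):
  [0, 19, ∞, ∞, -2, 10]
  [1, 0, ∞, 11, -1, 10]
  [7, 4, 0, 3, 5, 16]
  [15, 8, 2, 0, 11, -1]
  [10, 17, 8, 19, 0, 8]
  [16, 20, 1, 15, -1, 0]
D(2):
  [0, 19, ∞, 30, -2, 10]
  [1, 0, ∞, 11, -1, 10]
  [5, 4, 0, 3, 3, 14]
  [9, 8, 2, 0, 7, -1]
  [10, 17, 8, 19, 0, 8]
  [16, 20, 1, 15, -1, 0]
D(3):
  [0, 19, ∞, 30, -2, 10]
  [1, 0, ∞, 11, -1, 10]
  [5, 4, 0, 3, 3, 14]
  [7, 6, 2, 0, 5, -1]
  [10, 12, 8, 11, 0, 8]
  [6, 5, 1, 4, -1, 0]
D(4):
  [0, 19, 32, 30, -2, 10]
  [1, 0, 13, 11, -1, 10]
  [5, 4, 0, 3, 3, 2]
  [7, 6, 2, 0, 5, -1]
  [10, 12, 8, 11, 0, 8]
  [6, 5, 1, 4, -1, 0]
D(5):
  [0, 10, 6, 9, -2, 6]
  [1, 0, 7, 10, -1, 7]
  [5, 4, 0, 3, 3, 2]
  [7, 6, 2, 0, 5, -1]
  [10, 12, 8, 11, 0, 8]
  [6, 5, 1, 4, -1, 0]
D(6):
  [0, 10, 6, 9, -2, 6]
  [1, 0, 7, 10, -1, 7]
  [5, 4, 0, 3, 1, 2]
  [5, 4, 0, 0, -2, -1]
  [10, 12, 8, 11, 0, 8]
  [6, 5, 1, 4, -1, 0]
Answer: T* = [[0, 10, 6, 9, -2, 6], [1, 0, 7, 10, -1, 7], [5, 4, 0, 3, 1, 2], [5, 4, 0, 0, -2, -1], [10, 12, 8, 11, 0, 8], [6, 5, 1, 4, -1, 0]]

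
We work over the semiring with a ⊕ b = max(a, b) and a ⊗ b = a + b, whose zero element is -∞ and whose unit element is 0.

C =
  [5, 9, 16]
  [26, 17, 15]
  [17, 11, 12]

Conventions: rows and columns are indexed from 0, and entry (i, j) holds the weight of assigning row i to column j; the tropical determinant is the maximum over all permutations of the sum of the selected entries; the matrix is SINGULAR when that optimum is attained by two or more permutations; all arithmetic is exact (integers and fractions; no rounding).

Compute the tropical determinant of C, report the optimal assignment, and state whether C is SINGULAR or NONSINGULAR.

σ = (0, 1, 2): 5 + 17 + 12 = 34
σ = (0, 2, 1): 5 + 15 + 11 = 31
σ = (1, 0, 2): 9 + 26 + 12 = 47
σ = (1, 2, 0): 9 + 15 + 17 = 41
σ = (2, 0, 1): 16 + 26 + 11 = 53
σ = (2, 1, 0): 16 + 17 + 17 = 50
Optimal value attained by: σ = (2, 0, 1).
Answer: det⊕(C) = 53; verdict: NONSINGULAR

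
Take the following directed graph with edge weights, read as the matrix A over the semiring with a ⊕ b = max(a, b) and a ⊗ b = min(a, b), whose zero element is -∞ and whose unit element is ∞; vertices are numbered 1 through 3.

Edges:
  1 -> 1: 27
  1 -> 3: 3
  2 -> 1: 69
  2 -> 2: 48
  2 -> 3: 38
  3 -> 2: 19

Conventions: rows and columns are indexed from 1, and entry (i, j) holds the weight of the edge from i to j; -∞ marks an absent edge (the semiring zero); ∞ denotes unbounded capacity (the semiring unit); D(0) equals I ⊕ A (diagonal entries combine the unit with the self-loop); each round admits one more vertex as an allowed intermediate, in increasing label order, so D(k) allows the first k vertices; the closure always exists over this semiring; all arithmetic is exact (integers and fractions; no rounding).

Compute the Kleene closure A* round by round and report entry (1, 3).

D(0):
  [∞, -∞, 3]
  [69, ∞, 38]
  [-∞, 19, ∞]
D(1):
  [∞, -∞, 3]
  [69, ∞, 38]
  [-∞, 19, ∞]
D(2):
  [∞, -∞, 3]
  [69, ∞, 38]
  [19, 19, ∞]
D(3):
  [∞, 3, 3]
  [69, ∞, 38]
  [19, 19, ∞]
Answer: A*[1][3] = 3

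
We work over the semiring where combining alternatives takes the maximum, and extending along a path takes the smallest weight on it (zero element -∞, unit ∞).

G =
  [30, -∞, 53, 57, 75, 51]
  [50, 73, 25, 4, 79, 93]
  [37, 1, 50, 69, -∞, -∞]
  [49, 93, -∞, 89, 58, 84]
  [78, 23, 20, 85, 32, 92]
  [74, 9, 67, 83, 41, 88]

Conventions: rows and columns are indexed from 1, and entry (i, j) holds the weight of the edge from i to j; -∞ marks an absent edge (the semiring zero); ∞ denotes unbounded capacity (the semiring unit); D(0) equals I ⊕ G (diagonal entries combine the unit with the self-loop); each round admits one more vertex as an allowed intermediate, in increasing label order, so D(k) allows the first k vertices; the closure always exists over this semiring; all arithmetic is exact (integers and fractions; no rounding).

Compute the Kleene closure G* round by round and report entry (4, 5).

D(0):
  [∞, -∞, 53, 57, 75, 51]
  [50, ∞, 25, 4, 79, 93]
  [37, 1, ∞, 69, -∞, -∞]
  [49, 93, -∞, ∞, 58, 84]
  [78, 23, 20, 85, ∞, 92]
  [74, 9, 67, 83, 41, ∞]
D(1):
  [∞, -∞, 53, 57, 75, 51]
  [50, ∞, 50, 50, 79, 93]
  [37, 1, ∞, 69, 37, 37]
  [49, 93, 49, ∞, 58, 84]
  [78, 23, 53, 85, ∞, 92]
  [74, 9, 67, 83, 74, ∞]
D(2):
  [∞, -∞, 53, 57, 75, 51]
  [50, ∞, 50, 50, 79, 93]
  [37, 1, ∞, 69, 37, 37]
  [50, 93, 50, ∞, 79, 93]
  [78, 23, 53, 85, ∞, 92]
  [74, 9, 67, 83, 74, ∞]
D(3):
  [∞, 1, 53, 57, 75, 51]
  [50, ∞, 50, 50, 79, 93]
  [37, 1, ∞, 69, 37, 37]
  [50, 93, 50, ∞, 79, 93]
  [78, 23, 53, 85, ∞, 92]
  [74, 9, 67, 83, 74, ∞]
D(4):
  [∞, 57, 53, 57, 75, 57]
  [50, ∞, 50, 50, 79, 93]
  [50, 69, ∞, 69, 69, 69]
  [50, 93, 50, ∞, 79, 93]
  [78, 85, 53, 85, ∞, 92]
  [74, 83, 67, 83, 79, ∞]
D(5):
  [∞, 75, 53, 75, 75, 75]
  [78, ∞, 53, 79, 79, 93]
  [69, 69, ∞, 69, 69, 69]
  [78, 93, 53, ∞, 79, 93]
  [78, 85, 53, 85, ∞, 92]
  [78, 83, 67, 83, 79, ∞]
D(6):
  [∞, 75, 67, 75, 75, 75]
  [78, ∞, 67, 83, 79, 93]
  [69, 69, ∞, 69, 69, 69]
  [78, 93, 67, ∞, 79, 93]
  [78, 85, 67, 85, ∞, 92]
  [78, 83, 67, 83, 79, ∞]
Answer: G*[4][5] = 79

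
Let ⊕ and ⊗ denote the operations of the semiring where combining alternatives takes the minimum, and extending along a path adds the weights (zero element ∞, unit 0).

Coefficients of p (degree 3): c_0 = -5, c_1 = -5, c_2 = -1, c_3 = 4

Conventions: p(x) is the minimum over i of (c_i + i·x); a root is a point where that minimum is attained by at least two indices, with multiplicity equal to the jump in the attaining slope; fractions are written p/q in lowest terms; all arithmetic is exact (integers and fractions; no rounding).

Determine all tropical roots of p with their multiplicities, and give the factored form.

hull edge (i=0, c=-5) to (i=1, c=-5): slope 0, span 1
hull edge (i=1, c=-5) to (i=2, c=-1): slope 4, span 1
hull edge (i=2, c=-1) to (i=3, c=4): slope 5, span 1
Factored form: p(x) = 4 ⊗ (x ⊕ (-5)) ⊗ (x ⊕ (-4)) ⊗ (x ⊕ 0)
Answer: roots = -5 (mult 1), -4 (mult 1), 0 (mult 1)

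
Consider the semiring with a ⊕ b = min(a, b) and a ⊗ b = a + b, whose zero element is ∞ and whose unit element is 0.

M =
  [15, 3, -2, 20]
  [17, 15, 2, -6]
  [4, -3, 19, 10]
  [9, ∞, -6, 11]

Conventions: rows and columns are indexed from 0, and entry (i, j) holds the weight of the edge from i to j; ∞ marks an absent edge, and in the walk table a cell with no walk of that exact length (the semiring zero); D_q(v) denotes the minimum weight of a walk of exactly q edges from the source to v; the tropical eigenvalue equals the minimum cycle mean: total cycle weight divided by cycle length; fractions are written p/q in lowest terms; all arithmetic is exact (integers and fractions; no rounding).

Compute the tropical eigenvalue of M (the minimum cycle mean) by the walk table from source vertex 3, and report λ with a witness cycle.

q=0: [∞, ∞, ∞, 0]
q=1: [9, ∞, -6, 11]
q=2: [-2, -9, 5, 4]
q=3: [8, 1, -7, -15]
q=4: [-6, -10, -21, -5]
Optimal cycle mean attained by: cycle 1->3->2->1, total (-6) + (-6) + (-3), length 3.
Answer: λ = -5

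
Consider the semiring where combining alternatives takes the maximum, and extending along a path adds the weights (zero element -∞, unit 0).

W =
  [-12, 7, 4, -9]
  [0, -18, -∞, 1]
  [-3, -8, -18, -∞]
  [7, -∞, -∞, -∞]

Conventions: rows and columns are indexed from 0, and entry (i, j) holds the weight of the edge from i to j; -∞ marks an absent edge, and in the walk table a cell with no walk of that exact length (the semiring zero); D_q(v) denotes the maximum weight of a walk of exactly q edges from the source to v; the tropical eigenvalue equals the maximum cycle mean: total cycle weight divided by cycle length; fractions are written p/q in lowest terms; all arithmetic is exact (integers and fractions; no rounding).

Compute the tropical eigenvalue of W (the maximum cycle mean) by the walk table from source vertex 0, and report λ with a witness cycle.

q=0: [0, -∞, -∞, -∞]
q=1: [-12, 7, 4, -9]
q=2: [7, -4, -8, 8]
q=3: [15, 14, 11, -2]
q=4: [14, 22, 19, 15]
Optimal cycle mean attained by: cycle 0->1->3->0, total 7 + 1 + 7, length 3.
Answer: λ = 5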